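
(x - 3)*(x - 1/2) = x^2 - 7*x/2 + 3/2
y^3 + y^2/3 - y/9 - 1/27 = (y - 1/3)*(y + 1/3)^2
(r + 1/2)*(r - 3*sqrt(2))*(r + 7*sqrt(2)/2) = r^3 + r^2/2 + sqrt(2)*r^2/2 - 21*r + sqrt(2)*r/4 - 21/2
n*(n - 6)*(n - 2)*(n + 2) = n^4 - 6*n^3 - 4*n^2 + 24*n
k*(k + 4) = k^2 + 4*k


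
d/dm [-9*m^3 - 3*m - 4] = -27*m^2 - 3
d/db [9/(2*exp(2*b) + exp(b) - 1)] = (-36*exp(b) - 9)*exp(b)/(2*exp(2*b) + exp(b) - 1)^2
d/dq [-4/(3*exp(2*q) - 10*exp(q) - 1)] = (24*exp(q) - 40)*exp(q)/(-3*exp(2*q) + 10*exp(q) + 1)^2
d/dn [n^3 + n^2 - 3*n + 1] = 3*n^2 + 2*n - 3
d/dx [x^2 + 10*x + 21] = 2*x + 10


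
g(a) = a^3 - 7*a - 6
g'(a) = 3*a^2 - 7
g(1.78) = -12.82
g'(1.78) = 2.51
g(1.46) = -13.11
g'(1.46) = -0.61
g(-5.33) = -120.11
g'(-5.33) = 78.23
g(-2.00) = 0.00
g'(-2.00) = 5.00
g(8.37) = 521.79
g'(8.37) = 203.17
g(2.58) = -6.89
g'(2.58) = 12.97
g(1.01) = -12.04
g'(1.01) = -3.94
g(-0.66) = -1.67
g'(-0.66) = -5.69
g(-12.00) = -1650.00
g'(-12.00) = 425.00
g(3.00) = 0.00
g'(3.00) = 20.00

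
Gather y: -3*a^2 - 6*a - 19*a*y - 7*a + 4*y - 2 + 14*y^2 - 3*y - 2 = -3*a^2 - 13*a + 14*y^2 + y*(1 - 19*a) - 4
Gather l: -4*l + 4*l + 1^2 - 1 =0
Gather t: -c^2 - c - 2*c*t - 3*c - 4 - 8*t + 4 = -c^2 - 4*c + t*(-2*c - 8)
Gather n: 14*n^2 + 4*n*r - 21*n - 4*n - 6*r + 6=14*n^2 + n*(4*r - 25) - 6*r + 6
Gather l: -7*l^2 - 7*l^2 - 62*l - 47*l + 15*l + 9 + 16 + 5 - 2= -14*l^2 - 94*l + 28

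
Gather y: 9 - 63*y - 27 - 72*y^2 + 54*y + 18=-72*y^2 - 9*y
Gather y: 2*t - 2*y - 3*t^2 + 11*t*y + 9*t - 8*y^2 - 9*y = -3*t^2 + 11*t - 8*y^2 + y*(11*t - 11)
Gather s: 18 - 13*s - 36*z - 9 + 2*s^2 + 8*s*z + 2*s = 2*s^2 + s*(8*z - 11) - 36*z + 9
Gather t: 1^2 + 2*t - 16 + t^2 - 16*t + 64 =t^2 - 14*t + 49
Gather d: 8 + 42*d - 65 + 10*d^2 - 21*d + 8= 10*d^2 + 21*d - 49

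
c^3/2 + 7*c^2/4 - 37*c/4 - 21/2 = (c/2 + 1/2)*(c - 7/2)*(c + 6)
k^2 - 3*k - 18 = (k - 6)*(k + 3)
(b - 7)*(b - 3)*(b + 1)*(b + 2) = b^4 - 7*b^3 - 7*b^2 + 43*b + 42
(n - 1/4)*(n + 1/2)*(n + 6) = n^3 + 25*n^2/4 + 11*n/8 - 3/4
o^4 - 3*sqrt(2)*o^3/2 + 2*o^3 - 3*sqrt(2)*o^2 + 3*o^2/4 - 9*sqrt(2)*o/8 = o*(o + 1/2)*(o + 3/2)*(o - 3*sqrt(2)/2)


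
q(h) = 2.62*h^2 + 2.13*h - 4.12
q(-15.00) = 553.43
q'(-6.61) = -32.51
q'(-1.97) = -8.19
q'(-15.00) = -76.47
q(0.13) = -3.80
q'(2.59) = 15.70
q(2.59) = 18.97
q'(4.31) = 24.71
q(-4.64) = 42.40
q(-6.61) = 96.27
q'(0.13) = 2.81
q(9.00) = 227.27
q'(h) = 5.24*h + 2.13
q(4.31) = 53.73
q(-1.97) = 1.85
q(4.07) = 47.95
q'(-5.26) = -25.43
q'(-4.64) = -22.18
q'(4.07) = 23.46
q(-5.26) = 57.17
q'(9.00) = 49.29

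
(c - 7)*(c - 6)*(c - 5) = c^3 - 18*c^2 + 107*c - 210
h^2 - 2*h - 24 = (h - 6)*(h + 4)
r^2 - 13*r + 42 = (r - 7)*(r - 6)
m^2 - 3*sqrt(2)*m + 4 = (m - 2*sqrt(2))*(m - sqrt(2))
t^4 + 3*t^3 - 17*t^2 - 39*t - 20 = (t - 4)*(t + 1)^2*(t + 5)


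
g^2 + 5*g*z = g*(g + 5*z)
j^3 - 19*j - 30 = (j - 5)*(j + 2)*(j + 3)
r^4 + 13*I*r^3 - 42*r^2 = r^2*(r + 6*I)*(r + 7*I)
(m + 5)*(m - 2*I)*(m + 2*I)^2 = m^4 + 5*m^3 + 2*I*m^3 + 4*m^2 + 10*I*m^2 + 20*m + 8*I*m + 40*I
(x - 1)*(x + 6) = x^2 + 5*x - 6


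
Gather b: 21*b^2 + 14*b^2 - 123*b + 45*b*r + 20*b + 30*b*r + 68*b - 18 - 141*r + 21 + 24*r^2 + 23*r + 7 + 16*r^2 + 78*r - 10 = 35*b^2 + b*(75*r - 35) + 40*r^2 - 40*r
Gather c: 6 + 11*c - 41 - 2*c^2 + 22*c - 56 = -2*c^2 + 33*c - 91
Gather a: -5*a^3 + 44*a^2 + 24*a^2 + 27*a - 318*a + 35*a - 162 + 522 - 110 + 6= -5*a^3 + 68*a^2 - 256*a + 256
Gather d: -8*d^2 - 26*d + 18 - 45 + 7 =-8*d^2 - 26*d - 20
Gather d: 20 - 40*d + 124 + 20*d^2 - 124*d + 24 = 20*d^2 - 164*d + 168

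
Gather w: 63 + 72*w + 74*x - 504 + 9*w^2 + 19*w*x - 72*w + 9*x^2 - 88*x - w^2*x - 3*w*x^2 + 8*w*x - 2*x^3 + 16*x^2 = w^2*(9 - x) + w*(-3*x^2 + 27*x) - 2*x^3 + 25*x^2 - 14*x - 441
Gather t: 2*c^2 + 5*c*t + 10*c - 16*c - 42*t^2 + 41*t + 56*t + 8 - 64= 2*c^2 - 6*c - 42*t^2 + t*(5*c + 97) - 56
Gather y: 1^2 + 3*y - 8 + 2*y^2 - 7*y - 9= 2*y^2 - 4*y - 16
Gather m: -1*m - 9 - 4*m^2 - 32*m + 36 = -4*m^2 - 33*m + 27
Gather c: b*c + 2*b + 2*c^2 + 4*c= 2*b + 2*c^2 + c*(b + 4)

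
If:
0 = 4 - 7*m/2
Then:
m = 8/7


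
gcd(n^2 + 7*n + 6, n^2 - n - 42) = n + 6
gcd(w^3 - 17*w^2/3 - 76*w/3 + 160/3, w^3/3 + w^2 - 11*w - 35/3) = 1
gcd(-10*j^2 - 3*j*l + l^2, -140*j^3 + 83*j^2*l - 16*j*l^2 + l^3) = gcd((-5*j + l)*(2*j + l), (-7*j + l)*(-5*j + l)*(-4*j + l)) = 5*j - l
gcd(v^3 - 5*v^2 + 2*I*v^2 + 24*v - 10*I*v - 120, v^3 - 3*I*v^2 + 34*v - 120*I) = v^2 + 2*I*v + 24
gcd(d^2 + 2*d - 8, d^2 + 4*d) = d + 4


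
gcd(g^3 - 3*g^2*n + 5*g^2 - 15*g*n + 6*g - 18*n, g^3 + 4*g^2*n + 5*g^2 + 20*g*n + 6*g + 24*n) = g^2 + 5*g + 6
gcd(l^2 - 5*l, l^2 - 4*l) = l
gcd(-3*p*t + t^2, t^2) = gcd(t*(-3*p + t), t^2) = t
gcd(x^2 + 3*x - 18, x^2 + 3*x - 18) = x^2 + 3*x - 18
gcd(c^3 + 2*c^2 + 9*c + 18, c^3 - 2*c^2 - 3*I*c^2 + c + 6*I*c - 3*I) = c - 3*I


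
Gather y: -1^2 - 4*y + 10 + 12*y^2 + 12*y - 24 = 12*y^2 + 8*y - 15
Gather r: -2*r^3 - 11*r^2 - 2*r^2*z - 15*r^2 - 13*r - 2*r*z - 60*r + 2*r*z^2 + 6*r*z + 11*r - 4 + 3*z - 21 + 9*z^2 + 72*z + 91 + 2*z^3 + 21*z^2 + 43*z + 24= -2*r^3 + r^2*(-2*z - 26) + r*(2*z^2 + 4*z - 62) + 2*z^3 + 30*z^2 + 118*z + 90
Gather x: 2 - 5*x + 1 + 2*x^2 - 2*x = 2*x^2 - 7*x + 3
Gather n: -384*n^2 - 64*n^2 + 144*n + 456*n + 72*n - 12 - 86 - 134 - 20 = -448*n^2 + 672*n - 252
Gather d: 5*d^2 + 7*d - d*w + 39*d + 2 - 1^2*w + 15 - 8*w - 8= 5*d^2 + d*(46 - w) - 9*w + 9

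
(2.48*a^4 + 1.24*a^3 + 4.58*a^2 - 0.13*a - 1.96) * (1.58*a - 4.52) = 3.9184*a^5 - 9.2504*a^4 + 1.6316*a^3 - 20.907*a^2 - 2.5092*a + 8.8592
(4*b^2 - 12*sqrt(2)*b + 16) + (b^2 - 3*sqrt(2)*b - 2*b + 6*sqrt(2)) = 5*b^2 - 15*sqrt(2)*b - 2*b + 6*sqrt(2) + 16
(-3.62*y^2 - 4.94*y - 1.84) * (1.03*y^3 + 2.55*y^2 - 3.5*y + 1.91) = -3.7286*y^5 - 14.3192*y^4 - 1.8222*y^3 + 5.6838*y^2 - 2.9954*y - 3.5144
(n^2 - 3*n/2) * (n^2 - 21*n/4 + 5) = n^4 - 27*n^3/4 + 103*n^2/8 - 15*n/2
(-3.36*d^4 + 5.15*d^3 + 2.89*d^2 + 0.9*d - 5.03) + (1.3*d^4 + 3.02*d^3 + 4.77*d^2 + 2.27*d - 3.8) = -2.06*d^4 + 8.17*d^3 + 7.66*d^2 + 3.17*d - 8.83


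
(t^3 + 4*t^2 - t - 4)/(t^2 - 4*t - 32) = (t^2 - 1)/(t - 8)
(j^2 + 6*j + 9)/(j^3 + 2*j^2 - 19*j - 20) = (j^2 + 6*j + 9)/(j^3 + 2*j^2 - 19*j - 20)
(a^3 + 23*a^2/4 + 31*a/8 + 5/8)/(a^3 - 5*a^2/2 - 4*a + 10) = (8*a^3 + 46*a^2 + 31*a + 5)/(4*(2*a^3 - 5*a^2 - 8*a + 20))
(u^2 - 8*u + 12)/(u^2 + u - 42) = (u - 2)/(u + 7)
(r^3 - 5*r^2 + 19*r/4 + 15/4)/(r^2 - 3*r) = r - 2 - 5/(4*r)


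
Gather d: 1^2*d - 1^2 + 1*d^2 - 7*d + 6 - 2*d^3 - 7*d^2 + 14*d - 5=-2*d^3 - 6*d^2 + 8*d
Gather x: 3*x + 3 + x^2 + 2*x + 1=x^2 + 5*x + 4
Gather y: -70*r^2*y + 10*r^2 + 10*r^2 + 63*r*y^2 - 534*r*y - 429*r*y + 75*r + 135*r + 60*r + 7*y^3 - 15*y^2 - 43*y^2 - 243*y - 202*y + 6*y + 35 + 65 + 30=20*r^2 + 270*r + 7*y^3 + y^2*(63*r - 58) + y*(-70*r^2 - 963*r - 439) + 130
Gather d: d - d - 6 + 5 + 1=0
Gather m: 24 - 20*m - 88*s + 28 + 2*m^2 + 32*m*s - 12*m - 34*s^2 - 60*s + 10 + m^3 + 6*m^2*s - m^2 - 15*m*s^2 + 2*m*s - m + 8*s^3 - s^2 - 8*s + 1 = m^3 + m^2*(6*s + 1) + m*(-15*s^2 + 34*s - 33) + 8*s^3 - 35*s^2 - 156*s + 63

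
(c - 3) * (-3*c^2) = -3*c^3 + 9*c^2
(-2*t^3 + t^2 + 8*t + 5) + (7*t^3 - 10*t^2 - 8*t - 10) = 5*t^3 - 9*t^2 - 5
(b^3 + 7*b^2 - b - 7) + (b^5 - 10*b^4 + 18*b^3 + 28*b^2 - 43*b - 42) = b^5 - 10*b^4 + 19*b^3 + 35*b^2 - 44*b - 49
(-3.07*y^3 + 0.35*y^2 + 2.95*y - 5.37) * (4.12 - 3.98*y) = 12.2186*y^4 - 14.0414*y^3 - 10.299*y^2 + 33.5266*y - 22.1244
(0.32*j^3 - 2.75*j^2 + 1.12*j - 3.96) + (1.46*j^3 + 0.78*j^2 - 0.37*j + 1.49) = 1.78*j^3 - 1.97*j^2 + 0.75*j - 2.47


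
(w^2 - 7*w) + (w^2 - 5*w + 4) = 2*w^2 - 12*w + 4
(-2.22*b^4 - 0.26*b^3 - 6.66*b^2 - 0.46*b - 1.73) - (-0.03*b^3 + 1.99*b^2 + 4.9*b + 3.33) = -2.22*b^4 - 0.23*b^3 - 8.65*b^2 - 5.36*b - 5.06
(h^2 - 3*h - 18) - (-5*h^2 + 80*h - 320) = 6*h^2 - 83*h + 302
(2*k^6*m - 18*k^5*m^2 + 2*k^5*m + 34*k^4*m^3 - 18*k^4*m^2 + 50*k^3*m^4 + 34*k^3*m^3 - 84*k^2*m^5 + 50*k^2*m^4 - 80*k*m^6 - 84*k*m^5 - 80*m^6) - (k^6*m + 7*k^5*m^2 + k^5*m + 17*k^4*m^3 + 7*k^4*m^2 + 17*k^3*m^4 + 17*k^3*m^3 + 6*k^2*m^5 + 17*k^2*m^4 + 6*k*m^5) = k^6*m - 25*k^5*m^2 + k^5*m + 17*k^4*m^3 - 25*k^4*m^2 + 33*k^3*m^4 + 17*k^3*m^3 - 90*k^2*m^5 + 33*k^2*m^4 - 80*k*m^6 - 90*k*m^5 - 80*m^6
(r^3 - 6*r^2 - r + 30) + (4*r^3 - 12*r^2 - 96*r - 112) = 5*r^3 - 18*r^2 - 97*r - 82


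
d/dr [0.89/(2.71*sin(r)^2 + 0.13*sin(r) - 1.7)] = -(4.8238*sin(r) + 0.1157)*cos(r)/(2.71*sin(r)^2 + 0.13*sin(r) - 1.7)^2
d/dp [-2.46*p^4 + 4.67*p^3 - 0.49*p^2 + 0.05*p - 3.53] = -9.84*p^3 + 14.01*p^2 - 0.98*p + 0.05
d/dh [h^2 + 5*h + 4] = 2*h + 5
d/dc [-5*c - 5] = -5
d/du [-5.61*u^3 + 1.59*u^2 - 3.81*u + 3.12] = -16.83*u^2 + 3.18*u - 3.81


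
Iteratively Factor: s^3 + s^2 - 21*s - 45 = (s - 5)*(s^2 + 6*s + 9) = (s - 5)*(s + 3)*(s + 3)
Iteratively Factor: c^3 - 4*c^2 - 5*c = (c)*(c^2 - 4*c - 5) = c*(c + 1)*(c - 5)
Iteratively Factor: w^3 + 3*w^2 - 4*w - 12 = (w + 2)*(w^2 + w - 6) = (w + 2)*(w + 3)*(w - 2)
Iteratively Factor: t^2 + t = (t)*(t + 1)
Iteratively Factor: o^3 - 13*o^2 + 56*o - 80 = (o - 4)*(o^2 - 9*o + 20) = (o - 5)*(o - 4)*(o - 4)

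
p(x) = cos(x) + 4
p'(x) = -sin(x)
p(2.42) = 3.25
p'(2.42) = -0.66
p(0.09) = 5.00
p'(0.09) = -0.09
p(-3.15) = 3.00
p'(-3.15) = -0.01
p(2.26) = 3.36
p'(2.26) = -0.77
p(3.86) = 3.25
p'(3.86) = 0.66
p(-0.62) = 4.81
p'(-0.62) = 0.58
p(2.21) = 3.40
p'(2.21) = -0.80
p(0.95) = 4.58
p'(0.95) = -0.81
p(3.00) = 3.01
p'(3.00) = -0.14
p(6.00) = 4.96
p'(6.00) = 0.28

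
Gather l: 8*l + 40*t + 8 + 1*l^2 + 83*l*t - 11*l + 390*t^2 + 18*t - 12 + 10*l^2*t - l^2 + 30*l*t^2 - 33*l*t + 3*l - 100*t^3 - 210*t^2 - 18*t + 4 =10*l^2*t + l*(30*t^2 + 50*t) - 100*t^3 + 180*t^2 + 40*t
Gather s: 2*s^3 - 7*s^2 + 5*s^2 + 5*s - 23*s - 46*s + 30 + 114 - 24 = 2*s^3 - 2*s^2 - 64*s + 120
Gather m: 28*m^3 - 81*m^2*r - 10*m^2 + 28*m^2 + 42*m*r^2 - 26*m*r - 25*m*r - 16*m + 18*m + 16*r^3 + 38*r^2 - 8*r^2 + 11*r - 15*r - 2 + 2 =28*m^3 + m^2*(18 - 81*r) + m*(42*r^2 - 51*r + 2) + 16*r^3 + 30*r^2 - 4*r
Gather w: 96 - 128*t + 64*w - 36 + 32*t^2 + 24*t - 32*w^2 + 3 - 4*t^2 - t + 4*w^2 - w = 28*t^2 - 105*t - 28*w^2 + 63*w + 63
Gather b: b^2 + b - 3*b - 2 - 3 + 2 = b^2 - 2*b - 3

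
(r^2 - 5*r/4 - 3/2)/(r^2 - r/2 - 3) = (4*r + 3)/(2*(2*r + 3))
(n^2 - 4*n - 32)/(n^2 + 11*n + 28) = (n - 8)/(n + 7)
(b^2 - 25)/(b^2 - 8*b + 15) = (b + 5)/(b - 3)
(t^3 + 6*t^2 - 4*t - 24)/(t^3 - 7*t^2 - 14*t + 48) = (t^2 + 8*t + 12)/(t^2 - 5*t - 24)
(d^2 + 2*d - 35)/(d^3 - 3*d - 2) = (-d^2 - 2*d + 35)/(-d^3 + 3*d + 2)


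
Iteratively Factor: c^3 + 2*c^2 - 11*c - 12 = (c + 4)*(c^2 - 2*c - 3) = (c + 1)*(c + 4)*(c - 3)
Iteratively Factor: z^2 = (z)*(z)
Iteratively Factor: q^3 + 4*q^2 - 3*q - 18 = (q - 2)*(q^2 + 6*q + 9) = (q - 2)*(q + 3)*(q + 3)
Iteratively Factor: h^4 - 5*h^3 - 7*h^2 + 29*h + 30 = (h - 3)*(h^3 - 2*h^2 - 13*h - 10) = (h - 5)*(h - 3)*(h^2 + 3*h + 2) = (h - 5)*(h - 3)*(h + 2)*(h + 1)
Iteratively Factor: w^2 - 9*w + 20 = (w - 4)*(w - 5)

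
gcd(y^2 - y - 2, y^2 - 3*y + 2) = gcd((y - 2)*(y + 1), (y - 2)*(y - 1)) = y - 2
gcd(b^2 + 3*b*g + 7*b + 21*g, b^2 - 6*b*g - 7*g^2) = 1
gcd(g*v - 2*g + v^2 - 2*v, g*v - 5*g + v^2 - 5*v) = g + v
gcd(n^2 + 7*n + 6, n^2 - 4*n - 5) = n + 1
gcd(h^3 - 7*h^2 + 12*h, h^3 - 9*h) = h^2 - 3*h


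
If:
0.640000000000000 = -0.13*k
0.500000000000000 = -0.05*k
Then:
No Solution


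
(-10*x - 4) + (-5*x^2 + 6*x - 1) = -5*x^2 - 4*x - 5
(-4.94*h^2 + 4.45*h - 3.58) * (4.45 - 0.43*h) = 2.1242*h^3 - 23.8965*h^2 + 21.3419*h - 15.931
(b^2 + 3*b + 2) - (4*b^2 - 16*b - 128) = -3*b^2 + 19*b + 130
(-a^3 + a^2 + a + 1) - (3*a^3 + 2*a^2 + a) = -4*a^3 - a^2 + 1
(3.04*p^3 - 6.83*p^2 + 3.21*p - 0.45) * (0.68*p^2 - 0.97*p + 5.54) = 2.0672*p^5 - 7.5932*p^4 + 25.6495*p^3 - 41.2579*p^2 + 18.2199*p - 2.493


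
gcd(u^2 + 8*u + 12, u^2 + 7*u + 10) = u + 2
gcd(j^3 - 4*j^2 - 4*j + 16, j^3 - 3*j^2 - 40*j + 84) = j - 2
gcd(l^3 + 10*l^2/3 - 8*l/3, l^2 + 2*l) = l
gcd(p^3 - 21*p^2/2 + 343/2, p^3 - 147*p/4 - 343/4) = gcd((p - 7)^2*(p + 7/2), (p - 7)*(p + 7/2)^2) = p^2 - 7*p/2 - 49/2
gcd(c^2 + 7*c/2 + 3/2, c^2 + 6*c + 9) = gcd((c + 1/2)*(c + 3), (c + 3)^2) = c + 3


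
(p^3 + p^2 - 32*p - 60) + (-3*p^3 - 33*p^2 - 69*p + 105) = -2*p^3 - 32*p^2 - 101*p + 45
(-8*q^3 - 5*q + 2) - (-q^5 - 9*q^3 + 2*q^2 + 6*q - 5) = q^5 + q^3 - 2*q^2 - 11*q + 7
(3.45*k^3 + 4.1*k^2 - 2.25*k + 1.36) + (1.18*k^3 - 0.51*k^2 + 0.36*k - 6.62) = 4.63*k^3 + 3.59*k^2 - 1.89*k - 5.26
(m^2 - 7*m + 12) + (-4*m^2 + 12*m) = -3*m^2 + 5*m + 12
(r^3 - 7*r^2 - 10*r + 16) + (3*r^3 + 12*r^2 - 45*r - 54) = 4*r^3 + 5*r^2 - 55*r - 38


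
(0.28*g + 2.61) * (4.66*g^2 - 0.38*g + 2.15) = 1.3048*g^3 + 12.0562*g^2 - 0.3898*g + 5.6115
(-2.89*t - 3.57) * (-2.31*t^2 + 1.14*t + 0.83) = 6.6759*t^3 + 4.9521*t^2 - 6.4685*t - 2.9631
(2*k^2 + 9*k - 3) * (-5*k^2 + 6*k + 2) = -10*k^4 - 33*k^3 + 73*k^2 - 6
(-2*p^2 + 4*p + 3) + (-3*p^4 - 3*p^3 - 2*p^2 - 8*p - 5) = -3*p^4 - 3*p^3 - 4*p^2 - 4*p - 2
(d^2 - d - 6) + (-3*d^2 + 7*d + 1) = -2*d^2 + 6*d - 5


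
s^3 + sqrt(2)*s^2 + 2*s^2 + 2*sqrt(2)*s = s*(s + 2)*(s + sqrt(2))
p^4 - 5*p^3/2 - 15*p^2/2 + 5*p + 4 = (p - 4)*(p - 1)*(p + 1/2)*(p + 2)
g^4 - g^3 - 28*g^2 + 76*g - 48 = (g - 4)*(g - 2)*(g - 1)*(g + 6)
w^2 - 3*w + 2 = (w - 2)*(w - 1)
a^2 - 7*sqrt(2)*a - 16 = (a - 8*sqrt(2))*(a + sqrt(2))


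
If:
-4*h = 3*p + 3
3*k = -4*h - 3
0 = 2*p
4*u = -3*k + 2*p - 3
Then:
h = -3/4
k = 0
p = 0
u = -3/4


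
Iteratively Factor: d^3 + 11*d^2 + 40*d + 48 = (d + 4)*(d^2 + 7*d + 12) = (d + 4)^2*(d + 3)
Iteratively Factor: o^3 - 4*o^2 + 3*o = (o - 3)*(o^2 - o) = o*(o - 3)*(o - 1)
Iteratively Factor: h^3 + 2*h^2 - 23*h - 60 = (h - 5)*(h^2 + 7*h + 12) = (h - 5)*(h + 4)*(h + 3)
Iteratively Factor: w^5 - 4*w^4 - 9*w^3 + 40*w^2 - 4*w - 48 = (w - 2)*(w^4 - 2*w^3 - 13*w^2 + 14*w + 24) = (w - 4)*(w - 2)*(w^3 + 2*w^2 - 5*w - 6) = (w - 4)*(w - 2)^2*(w^2 + 4*w + 3) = (w - 4)*(w - 2)^2*(w + 3)*(w + 1)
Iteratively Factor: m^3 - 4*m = (m + 2)*(m^2 - 2*m) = m*(m + 2)*(m - 2)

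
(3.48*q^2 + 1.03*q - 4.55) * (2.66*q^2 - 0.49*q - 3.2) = 9.2568*q^4 + 1.0346*q^3 - 23.7437*q^2 - 1.0665*q + 14.56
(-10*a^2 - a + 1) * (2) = -20*a^2 - 2*a + 2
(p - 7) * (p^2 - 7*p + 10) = p^3 - 14*p^2 + 59*p - 70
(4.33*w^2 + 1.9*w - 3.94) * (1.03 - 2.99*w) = -12.9467*w^3 - 1.2211*w^2 + 13.7376*w - 4.0582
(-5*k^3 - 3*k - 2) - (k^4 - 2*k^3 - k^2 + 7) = -k^4 - 3*k^3 + k^2 - 3*k - 9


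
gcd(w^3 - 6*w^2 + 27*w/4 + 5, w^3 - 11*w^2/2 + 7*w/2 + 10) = w^2 - 13*w/2 + 10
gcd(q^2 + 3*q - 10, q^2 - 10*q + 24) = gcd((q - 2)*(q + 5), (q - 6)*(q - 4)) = 1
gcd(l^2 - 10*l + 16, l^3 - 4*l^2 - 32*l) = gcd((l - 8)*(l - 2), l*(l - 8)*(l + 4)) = l - 8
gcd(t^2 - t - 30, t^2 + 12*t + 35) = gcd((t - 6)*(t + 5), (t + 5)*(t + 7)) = t + 5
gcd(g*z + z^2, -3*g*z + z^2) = z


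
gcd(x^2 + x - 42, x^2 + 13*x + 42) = x + 7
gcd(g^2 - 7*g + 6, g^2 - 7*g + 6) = g^2 - 7*g + 6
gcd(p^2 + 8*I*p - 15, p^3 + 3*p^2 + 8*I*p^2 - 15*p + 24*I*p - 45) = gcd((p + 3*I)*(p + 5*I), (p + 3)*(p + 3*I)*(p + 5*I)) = p^2 + 8*I*p - 15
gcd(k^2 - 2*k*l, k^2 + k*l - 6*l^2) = k - 2*l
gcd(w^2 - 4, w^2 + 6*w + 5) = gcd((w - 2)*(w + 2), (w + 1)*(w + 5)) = 1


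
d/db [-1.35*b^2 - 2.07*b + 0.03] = -2.7*b - 2.07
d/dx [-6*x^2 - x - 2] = -12*x - 1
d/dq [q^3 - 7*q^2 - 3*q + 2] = 3*q^2 - 14*q - 3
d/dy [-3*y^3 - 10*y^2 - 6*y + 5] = -9*y^2 - 20*y - 6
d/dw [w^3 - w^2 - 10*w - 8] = 3*w^2 - 2*w - 10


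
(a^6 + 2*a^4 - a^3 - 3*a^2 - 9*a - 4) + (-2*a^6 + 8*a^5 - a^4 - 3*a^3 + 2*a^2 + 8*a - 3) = -a^6 + 8*a^5 + a^4 - 4*a^3 - a^2 - a - 7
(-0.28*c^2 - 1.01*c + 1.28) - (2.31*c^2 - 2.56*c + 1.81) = -2.59*c^2 + 1.55*c - 0.53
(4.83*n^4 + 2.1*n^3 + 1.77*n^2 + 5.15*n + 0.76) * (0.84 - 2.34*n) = -11.3022*n^5 - 0.8568*n^4 - 2.3778*n^3 - 10.5642*n^2 + 2.5476*n + 0.6384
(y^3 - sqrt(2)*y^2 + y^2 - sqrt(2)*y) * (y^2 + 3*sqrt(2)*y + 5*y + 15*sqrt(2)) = y^5 + 2*sqrt(2)*y^4 + 6*y^4 - y^3 + 12*sqrt(2)*y^3 - 36*y^2 + 10*sqrt(2)*y^2 - 30*y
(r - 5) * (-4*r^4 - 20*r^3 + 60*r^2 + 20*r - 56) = -4*r^5 + 160*r^3 - 280*r^2 - 156*r + 280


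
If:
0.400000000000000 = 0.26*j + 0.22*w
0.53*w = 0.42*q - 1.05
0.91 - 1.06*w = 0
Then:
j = 0.81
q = 3.58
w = 0.86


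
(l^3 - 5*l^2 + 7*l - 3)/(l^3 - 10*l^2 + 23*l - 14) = (l^2 - 4*l + 3)/(l^2 - 9*l + 14)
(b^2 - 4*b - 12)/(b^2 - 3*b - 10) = (b - 6)/(b - 5)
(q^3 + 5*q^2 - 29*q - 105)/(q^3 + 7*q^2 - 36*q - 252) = (q^2 - 2*q - 15)/(q^2 - 36)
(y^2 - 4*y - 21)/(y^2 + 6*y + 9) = (y - 7)/(y + 3)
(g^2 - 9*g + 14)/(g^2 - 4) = (g - 7)/(g + 2)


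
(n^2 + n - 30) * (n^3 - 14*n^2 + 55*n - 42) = n^5 - 13*n^4 + 11*n^3 + 433*n^2 - 1692*n + 1260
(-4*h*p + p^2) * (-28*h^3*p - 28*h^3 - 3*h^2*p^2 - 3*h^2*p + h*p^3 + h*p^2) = 112*h^4*p^2 + 112*h^4*p - 16*h^3*p^3 - 16*h^3*p^2 - 7*h^2*p^4 - 7*h^2*p^3 + h*p^5 + h*p^4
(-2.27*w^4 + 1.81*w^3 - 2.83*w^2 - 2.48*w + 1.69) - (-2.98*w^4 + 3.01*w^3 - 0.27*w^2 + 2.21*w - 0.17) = 0.71*w^4 - 1.2*w^3 - 2.56*w^2 - 4.69*w + 1.86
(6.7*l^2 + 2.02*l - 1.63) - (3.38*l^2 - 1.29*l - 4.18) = 3.32*l^2 + 3.31*l + 2.55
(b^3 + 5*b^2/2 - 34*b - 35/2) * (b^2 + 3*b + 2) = b^5 + 11*b^4/2 - 49*b^3/2 - 229*b^2/2 - 241*b/2 - 35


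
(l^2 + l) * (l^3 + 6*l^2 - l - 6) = l^5 + 7*l^4 + 5*l^3 - 7*l^2 - 6*l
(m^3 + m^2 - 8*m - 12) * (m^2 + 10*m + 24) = m^5 + 11*m^4 + 26*m^3 - 68*m^2 - 312*m - 288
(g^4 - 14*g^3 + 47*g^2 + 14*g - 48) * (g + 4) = g^5 - 10*g^4 - 9*g^3 + 202*g^2 + 8*g - 192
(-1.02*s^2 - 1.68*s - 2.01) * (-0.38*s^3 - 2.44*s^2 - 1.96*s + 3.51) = 0.3876*s^5 + 3.1272*s^4 + 6.8622*s^3 + 4.617*s^2 - 1.9572*s - 7.0551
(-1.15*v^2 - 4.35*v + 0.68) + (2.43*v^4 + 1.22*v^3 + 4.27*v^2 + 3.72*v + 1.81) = 2.43*v^4 + 1.22*v^3 + 3.12*v^2 - 0.629999999999999*v + 2.49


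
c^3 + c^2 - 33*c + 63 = (c - 3)^2*(c + 7)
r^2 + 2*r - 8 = (r - 2)*(r + 4)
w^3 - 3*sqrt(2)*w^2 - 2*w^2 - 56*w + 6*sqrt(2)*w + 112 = (w - 2)*(w - 7*sqrt(2))*(w + 4*sqrt(2))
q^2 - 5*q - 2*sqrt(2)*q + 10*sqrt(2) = (q - 5)*(q - 2*sqrt(2))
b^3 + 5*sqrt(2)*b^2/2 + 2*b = b*(b + sqrt(2)/2)*(b + 2*sqrt(2))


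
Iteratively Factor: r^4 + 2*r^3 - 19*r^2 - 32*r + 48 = (r + 4)*(r^3 - 2*r^2 - 11*r + 12) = (r - 4)*(r + 4)*(r^2 + 2*r - 3) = (r - 4)*(r - 1)*(r + 4)*(r + 3)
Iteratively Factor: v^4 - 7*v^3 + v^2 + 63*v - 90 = (v + 3)*(v^3 - 10*v^2 + 31*v - 30) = (v - 3)*(v + 3)*(v^2 - 7*v + 10) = (v - 3)*(v - 2)*(v + 3)*(v - 5)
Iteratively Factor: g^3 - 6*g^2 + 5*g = (g - 1)*(g^2 - 5*g) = (g - 5)*(g - 1)*(g)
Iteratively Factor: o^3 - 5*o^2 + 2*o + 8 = (o + 1)*(o^2 - 6*o + 8) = (o - 2)*(o + 1)*(o - 4)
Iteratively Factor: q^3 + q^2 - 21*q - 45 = (q - 5)*(q^2 + 6*q + 9) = (q - 5)*(q + 3)*(q + 3)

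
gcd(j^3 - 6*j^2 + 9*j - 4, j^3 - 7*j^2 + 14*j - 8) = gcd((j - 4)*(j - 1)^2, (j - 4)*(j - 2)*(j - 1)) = j^2 - 5*j + 4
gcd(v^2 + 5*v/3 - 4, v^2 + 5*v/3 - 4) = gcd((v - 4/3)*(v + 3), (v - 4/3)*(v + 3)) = v^2 + 5*v/3 - 4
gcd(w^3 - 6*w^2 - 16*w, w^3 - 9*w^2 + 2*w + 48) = w^2 - 6*w - 16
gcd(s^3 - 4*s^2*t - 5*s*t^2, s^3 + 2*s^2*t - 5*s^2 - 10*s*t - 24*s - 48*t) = 1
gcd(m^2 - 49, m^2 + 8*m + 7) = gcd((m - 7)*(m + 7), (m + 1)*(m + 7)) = m + 7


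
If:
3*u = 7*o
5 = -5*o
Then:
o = -1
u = -7/3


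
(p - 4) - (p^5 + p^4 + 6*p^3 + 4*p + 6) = -p^5 - p^4 - 6*p^3 - 3*p - 10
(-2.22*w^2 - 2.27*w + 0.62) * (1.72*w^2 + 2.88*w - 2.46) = -3.8184*w^4 - 10.298*w^3 - 0.0099999999999989*w^2 + 7.3698*w - 1.5252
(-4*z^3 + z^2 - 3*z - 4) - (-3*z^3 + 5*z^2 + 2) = -z^3 - 4*z^2 - 3*z - 6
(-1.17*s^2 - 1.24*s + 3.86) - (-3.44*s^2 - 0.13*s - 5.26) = 2.27*s^2 - 1.11*s + 9.12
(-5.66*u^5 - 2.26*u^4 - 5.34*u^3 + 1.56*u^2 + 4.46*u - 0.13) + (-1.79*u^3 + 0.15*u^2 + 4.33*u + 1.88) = -5.66*u^5 - 2.26*u^4 - 7.13*u^3 + 1.71*u^2 + 8.79*u + 1.75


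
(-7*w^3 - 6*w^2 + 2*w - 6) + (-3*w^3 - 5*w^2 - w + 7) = -10*w^3 - 11*w^2 + w + 1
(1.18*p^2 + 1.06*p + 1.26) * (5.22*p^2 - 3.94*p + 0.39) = 6.1596*p^4 + 0.884*p^3 + 2.861*p^2 - 4.551*p + 0.4914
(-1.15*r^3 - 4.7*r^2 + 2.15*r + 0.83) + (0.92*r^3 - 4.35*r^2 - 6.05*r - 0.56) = -0.23*r^3 - 9.05*r^2 - 3.9*r + 0.27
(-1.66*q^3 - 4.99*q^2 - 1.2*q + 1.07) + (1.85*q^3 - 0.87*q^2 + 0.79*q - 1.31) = 0.19*q^3 - 5.86*q^2 - 0.41*q - 0.24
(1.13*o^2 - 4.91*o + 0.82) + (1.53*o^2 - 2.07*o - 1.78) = 2.66*o^2 - 6.98*o - 0.96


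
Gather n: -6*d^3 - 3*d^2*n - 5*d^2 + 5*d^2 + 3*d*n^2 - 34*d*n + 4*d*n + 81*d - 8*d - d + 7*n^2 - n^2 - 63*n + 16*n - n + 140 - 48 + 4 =-6*d^3 + 72*d + n^2*(3*d + 6) + n*(-3*d^2 - 30*d - 48) + 96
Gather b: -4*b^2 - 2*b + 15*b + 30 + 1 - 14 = -4*b^2 + 13*b + 17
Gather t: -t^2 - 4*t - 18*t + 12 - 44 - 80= -t^2 - 22*t - 112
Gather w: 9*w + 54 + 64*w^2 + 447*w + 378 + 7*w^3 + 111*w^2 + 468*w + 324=7*w^3 + 175*w^2 + 924*w + 756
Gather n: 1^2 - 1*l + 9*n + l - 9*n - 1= 0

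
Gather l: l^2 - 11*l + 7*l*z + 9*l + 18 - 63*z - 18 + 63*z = l^2 + l*(7*z - 2)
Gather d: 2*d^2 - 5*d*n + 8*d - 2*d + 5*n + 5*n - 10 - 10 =2*d^2 + d*(6 - 5*n) + 10*n - 20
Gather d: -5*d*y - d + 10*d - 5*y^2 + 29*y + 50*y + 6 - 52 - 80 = d*(9 - 5*y) - 5*y^2 + 79*y - 126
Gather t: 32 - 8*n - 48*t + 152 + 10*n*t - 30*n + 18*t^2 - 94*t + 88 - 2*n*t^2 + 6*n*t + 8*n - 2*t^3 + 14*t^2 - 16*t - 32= -30*n - 2*t^3 + t^2*(32 - 2*n) + t*(16*n - 158) + 240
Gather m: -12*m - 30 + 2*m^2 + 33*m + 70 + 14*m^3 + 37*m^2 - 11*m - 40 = 14*m^3 + 39*m^2 + 10*m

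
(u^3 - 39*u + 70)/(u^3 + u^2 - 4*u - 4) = (u^2 + 2*u - 35)/(u^2 + 3*u + 2)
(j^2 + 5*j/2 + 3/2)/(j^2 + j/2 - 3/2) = (j + 1)/(j - 1)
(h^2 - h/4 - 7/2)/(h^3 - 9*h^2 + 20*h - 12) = (h + 7/4)/(h^2 - 7*h + 6)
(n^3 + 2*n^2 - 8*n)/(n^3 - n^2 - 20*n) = (n - 2)/(n - 5)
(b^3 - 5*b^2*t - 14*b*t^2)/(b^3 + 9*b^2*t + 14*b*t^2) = (b - 7*t)/(b + 7*t)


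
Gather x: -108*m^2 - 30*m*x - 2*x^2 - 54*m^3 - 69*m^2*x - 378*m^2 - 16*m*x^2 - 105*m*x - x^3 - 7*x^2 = -54*m^3 - 486*m^2 - x^3 + x^2*(-16*m - 9) + x*(-69*m^2 - 135*m)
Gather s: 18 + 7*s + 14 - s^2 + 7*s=-s^2 + 14*s + 32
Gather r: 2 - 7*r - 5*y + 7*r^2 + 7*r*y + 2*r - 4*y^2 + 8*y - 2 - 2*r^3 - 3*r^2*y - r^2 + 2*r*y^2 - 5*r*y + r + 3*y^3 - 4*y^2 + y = -2*r^3 + r^2*(6 - 3*y) + r*(2*y^2 + 2*y - 4) + 3*y^3 - 8*y^2 + 4*y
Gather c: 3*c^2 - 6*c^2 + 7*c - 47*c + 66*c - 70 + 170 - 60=-3*c^2 + 26*c + 40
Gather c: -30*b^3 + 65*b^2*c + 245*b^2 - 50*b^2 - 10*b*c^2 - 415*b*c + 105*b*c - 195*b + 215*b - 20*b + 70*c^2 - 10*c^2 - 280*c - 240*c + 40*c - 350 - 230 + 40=-30*b^3 + 195*b^2 + c^2*(60 - 10*b) + c*(65*b^2 - 310*b - 480) - 540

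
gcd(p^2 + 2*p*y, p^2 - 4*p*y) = p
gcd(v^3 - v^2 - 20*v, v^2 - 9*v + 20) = v - 5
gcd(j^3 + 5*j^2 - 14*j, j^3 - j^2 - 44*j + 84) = j^2 + 5*j - 14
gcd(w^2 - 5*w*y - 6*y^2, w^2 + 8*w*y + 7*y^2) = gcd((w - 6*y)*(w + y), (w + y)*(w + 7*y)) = w + y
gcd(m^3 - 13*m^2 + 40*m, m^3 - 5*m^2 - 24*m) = m^2 - 8*m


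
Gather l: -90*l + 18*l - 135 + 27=-72*l - 108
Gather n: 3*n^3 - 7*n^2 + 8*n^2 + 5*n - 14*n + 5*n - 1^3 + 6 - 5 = 3*n^3 + n^2 - 4*n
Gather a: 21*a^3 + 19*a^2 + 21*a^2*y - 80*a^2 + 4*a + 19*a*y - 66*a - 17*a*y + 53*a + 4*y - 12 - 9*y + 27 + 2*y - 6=21*a^3 + a^2*(21*y - 61) + a*(2*y - 9) - 3*y + 9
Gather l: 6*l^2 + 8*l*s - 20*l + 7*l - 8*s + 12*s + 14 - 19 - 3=6*l^2 + l*(8*s - 13) + 4*s - 8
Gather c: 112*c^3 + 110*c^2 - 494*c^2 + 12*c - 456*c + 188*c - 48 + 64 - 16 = 112*c^3 - 384*c^2 - 256*c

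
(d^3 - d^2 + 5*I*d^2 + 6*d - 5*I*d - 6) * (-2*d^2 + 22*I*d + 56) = -2*d^5 + 2*d^4 + 12*I*d^4 - 66*d^3 - 12*I*d^3 + 66*d^2 + 412*I*d^2 + 336*d - 412*I*d - 336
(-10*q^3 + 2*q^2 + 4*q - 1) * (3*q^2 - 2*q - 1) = -30*q^5 + 26*q^4 + 18*q^3 - 13*q^2 - 2*q + 1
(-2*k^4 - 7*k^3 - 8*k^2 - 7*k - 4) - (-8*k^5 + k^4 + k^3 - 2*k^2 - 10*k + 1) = 8*k^5 - 3*k^4 - 8*k^3 - 6*k^2 + 3*k - 5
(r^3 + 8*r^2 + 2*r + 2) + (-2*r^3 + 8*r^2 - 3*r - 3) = -r^3 + 16*r^2 - r - 1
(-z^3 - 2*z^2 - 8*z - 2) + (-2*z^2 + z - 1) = -z^3 - 4*z^2 - 7*z - 3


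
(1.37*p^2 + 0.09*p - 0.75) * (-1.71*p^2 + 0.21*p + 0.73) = -2.3427*p^4 + 0.1338*p^3 + 2.3015*p^2 - 0.0918*p - 0.5475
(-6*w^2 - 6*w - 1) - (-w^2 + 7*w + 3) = -5*w^2 - 13*w - 4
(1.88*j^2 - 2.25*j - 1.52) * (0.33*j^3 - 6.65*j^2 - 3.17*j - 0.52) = 0.6204*j^5 - 13.2445*j^4 + 8.5013*j^3 + 16.2629*j^2 + 5.9884*j + 0.7904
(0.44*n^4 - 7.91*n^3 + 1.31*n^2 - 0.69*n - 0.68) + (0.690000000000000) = 0.44*n^4 - 7.91*n^3 + 1.31*n^2 - 0.69*n + 0.0099999999999999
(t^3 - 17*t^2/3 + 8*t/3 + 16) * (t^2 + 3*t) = t^5 - 8*t^4/3 - 43*t^3/3 + 24*t^2 + 48*t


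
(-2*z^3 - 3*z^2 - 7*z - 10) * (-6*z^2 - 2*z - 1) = 12*z^5 + 22*z^4 + 50*z^3 + 77*z^2 + 27*z + 10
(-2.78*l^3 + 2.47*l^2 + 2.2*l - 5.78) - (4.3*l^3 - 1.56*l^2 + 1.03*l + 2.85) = -7.08*l^3 + 4.03*l^2 + 1.17*l - 8.63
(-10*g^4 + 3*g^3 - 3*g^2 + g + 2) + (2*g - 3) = -10*g^4 + 3*g^3 - 3*g^2 + 3*g - 1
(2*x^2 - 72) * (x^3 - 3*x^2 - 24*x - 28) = 2*x^5 - 6*x^4 - 120*x^3 + 160*x^2 + 1728*x + 2016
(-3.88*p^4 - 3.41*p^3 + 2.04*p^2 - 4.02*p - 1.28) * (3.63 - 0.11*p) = 0.4268*p^5 - 13.7093*p^4 - 12.6027*p^3 + 7.8474*p^2 - 14.4518*p - 4.6464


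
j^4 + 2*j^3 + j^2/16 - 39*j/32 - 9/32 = (j - 3/4)*(j + 1/4)*(j + 1)*(j + 3/2)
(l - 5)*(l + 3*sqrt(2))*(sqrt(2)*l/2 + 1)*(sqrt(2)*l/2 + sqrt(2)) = l^4/2 - 3*l^3/2 + 2*sqrt(2)*l^3 - 6*sqrt(2)*l^2 - 2*l^2 - 20*sqrt(2)*l - 9*l - 30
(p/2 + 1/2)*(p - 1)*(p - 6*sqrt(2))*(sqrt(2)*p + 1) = sqrt(2)*p^4/2 - 11*p^3/2 - 7*sqrt(2)*p^2/2 + 11*p/2 + 3*sqrt(2)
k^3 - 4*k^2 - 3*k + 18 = (k - 3)^2*(k + 2)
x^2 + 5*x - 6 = (x - 1)*(x + 6)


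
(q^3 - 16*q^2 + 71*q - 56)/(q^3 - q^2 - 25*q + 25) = (q^2 - 15*q + 56)/(q^2 - 25)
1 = 1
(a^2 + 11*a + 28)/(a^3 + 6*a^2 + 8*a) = (a + 7)/(a*(a + 2))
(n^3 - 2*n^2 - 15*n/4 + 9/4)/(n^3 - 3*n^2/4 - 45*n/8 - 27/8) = 2*(2*n - 1)/(4*n + 3)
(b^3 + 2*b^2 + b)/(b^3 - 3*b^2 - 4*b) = (b + 1)/(b - 4)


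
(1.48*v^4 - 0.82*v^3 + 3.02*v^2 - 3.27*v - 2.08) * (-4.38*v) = -6.4824*v^5 + 3.5916*v^4 - 13.2276*v^3 + 14.3226*v^2 + 9.1104*v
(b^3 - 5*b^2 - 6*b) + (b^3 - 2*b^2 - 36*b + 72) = 2*b^3 - 7*b^2 - 42*b + 72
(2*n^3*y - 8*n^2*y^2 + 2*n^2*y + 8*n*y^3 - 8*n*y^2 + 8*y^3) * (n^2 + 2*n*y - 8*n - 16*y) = 2*n^5*y - 4*n^4*y^2 - 14*n^4*y - 8*n^3*y^3 + 28*n^3*y^2 - 16*n^3*y + 16*n^2*y^4 + 56*n^2*y^3 + 32*n^2*y^2 - 112*n*y^4 + 64*n*y^3 - 128*y^4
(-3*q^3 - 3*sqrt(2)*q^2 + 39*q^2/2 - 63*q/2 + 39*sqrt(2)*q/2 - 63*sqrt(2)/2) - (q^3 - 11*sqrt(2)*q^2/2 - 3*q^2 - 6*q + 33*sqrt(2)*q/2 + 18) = -4*q^3 + 5*sqrt(2)*q^2/2 + 45*q^2/2 - 51*q/2 + 3*sqrt(2)*q - 63*sqrt(2)/2 - 18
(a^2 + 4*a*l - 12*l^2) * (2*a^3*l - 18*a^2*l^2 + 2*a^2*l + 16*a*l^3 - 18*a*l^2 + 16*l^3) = 2*a^5*l - 10*a^4*l^2 + 2*a^4*l - 80*a^3*l^3 - 10*a^3*l^2 + 280*a^2*l^4 - 80*a^2*l^3 - 192*a*l^5 + 280*a*l^4 - 192*l^5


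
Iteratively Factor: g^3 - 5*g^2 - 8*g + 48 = (g - 4)*(g^2 - g - 12) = (g - 4)^2*(g + 3)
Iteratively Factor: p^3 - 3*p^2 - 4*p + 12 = (p + 2)*(p^2 - 5*p + 6) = (p - 2)*(p + 2)*(p - 3)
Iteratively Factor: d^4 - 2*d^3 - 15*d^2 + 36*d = (d)*(d^3 - 2*d^2 - 15*d + 36) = d*(d - 3)*(d^2 + d - 12) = d*(d - 3)*(d + 4)*(d - 3)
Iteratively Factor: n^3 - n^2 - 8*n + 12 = (n - 2)*(n^2 + n - 6) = (n - 2)*(n + 3)*(n - 2)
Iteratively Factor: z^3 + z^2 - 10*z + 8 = (z - 2)*(z^2 + 3*z - 4) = (z - 2)*(z + 4)*(z - 1)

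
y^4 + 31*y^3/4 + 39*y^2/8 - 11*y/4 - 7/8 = (y - 1/2)*(y + 1/4)*(y + 1)*(y + 7)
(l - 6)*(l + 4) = l^2 - 2*l - 24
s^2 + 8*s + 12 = (s + 2)*(s + 6)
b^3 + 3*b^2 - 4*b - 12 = (b - 2)*(b + 2)*(b + 3)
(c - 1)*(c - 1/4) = c^2 - 5*c/4 + 1/4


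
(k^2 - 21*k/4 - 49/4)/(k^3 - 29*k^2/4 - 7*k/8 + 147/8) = 2*(4*k + 7)/(8*k^2 - 2*k - 21)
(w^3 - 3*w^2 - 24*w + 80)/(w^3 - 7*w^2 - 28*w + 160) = (w - 4)/(w - 8)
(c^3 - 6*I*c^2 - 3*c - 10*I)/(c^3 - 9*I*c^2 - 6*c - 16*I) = (c - 5*I)/(c - 8*I)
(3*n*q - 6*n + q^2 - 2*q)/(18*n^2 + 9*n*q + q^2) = (q - 2)/(6*n + q)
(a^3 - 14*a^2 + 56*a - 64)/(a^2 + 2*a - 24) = (a^2 - 10*a + 16)/(a + 6)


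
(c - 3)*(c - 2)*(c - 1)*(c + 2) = c^4 - 4*c^3 - c^2 + 16*c - 12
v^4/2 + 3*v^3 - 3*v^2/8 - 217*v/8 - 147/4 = (v/2 + 1)*(v - 3)*(v + 7/2)^2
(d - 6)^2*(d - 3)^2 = d^4 - 18*d^3 + 117*d^2 - 324*d + 324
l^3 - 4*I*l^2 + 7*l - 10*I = (l - 5*I)*(l - I)*(l + 2*I)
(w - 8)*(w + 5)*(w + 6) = w^3 + 3*w^2 - 58*w - 240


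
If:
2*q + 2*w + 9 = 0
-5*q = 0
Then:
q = 0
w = -9/2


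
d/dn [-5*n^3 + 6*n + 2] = 6 - 15*n^2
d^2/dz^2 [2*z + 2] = 0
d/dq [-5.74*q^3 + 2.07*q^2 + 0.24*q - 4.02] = -17.22*q^2 + 4.14*q + 0.24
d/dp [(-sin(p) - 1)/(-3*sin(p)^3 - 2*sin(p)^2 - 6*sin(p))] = -(6*sin(p)^3 + 11*sin(p)^2 + 4*sin(p) + 6)*cos(p)/((3*sin(p)^2 + 2*sin(p) + 6)^2*sin(p)^2)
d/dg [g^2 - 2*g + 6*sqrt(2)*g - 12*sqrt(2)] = 2*g - 2 + 6*sqrt(2)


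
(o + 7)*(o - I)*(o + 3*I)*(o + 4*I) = o^4 + 7*o^3 + 6*I*o^3 - 5*o^2 + 42*I*o^2 - 35*o + 12*I*o + 84*I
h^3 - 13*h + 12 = (h - 3)*(h - 1)*(h + 4)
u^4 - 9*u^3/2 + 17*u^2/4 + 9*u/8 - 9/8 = (u - 3)*(u - 3/2)*(u - 1/2)*(u + 1/2)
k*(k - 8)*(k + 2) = k^3 - 6*k^2 - 16*k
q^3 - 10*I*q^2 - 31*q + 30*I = (q - 5*I)*(q - 3*I)*(q - 2*I)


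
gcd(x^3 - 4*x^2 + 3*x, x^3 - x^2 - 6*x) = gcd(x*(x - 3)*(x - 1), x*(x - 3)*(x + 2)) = x^2 - 3*x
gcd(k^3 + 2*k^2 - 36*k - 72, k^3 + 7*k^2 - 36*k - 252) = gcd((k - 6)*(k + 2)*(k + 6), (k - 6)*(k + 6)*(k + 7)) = k^2 - 36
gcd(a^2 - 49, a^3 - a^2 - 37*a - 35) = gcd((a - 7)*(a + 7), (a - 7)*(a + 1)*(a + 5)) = a - 7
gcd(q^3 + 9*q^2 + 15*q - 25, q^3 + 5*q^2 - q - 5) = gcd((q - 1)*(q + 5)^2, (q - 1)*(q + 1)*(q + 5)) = q^2 + 4*q - 5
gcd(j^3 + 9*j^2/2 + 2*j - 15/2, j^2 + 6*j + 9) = j + 3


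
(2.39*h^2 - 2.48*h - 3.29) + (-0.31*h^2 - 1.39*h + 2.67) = 2.08*h^2 - 3.87*h - 0.62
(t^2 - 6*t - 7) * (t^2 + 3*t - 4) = t^4 - 3*t^3 - 29*t^2 + 3*t + 28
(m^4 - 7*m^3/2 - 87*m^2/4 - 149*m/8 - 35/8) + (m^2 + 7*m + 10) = m^4 - 7*m^3/2 - 83*m^2/4 - 93*m/8 + 45/8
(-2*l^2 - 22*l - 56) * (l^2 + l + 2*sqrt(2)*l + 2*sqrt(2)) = -2*l^4 - 24*l^3 - 4*sqrt(2)*l^3 - 78*l^2 - 48*sqrt(2)*l^2 - 156*sqrt(2)*l - 56*l - 112*sqrt(2)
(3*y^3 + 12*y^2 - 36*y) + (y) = 3*y^3 + 12*y^2 - 35*y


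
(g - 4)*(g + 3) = g^2 - g - 12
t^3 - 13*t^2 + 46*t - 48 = (t - 8)*(t - 3)*(t - 2)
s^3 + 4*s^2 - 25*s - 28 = (s - 4)*(s + 1)*(s + 7)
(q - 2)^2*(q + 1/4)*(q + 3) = q^4 - 3*q^3/4 - 33*q^2/4 + 10*q + 3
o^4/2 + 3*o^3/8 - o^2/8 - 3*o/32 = o*(o/2 + 1/4)*(o - 1/2)*(o + 3/4)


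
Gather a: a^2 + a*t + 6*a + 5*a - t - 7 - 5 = a^2 + a*(t + 11) - t - 12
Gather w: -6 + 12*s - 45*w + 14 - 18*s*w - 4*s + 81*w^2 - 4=8*s + 81*w^2 + w*(-18*s - 45) + 4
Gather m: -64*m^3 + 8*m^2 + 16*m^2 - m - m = -64*m^3 + 24*m^2 - 2*m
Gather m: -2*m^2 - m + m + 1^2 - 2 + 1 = -2*m^2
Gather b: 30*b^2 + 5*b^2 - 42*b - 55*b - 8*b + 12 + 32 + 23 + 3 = 35*b^2 - 105*b + 70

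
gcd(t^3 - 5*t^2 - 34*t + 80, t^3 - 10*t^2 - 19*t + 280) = t^2 - 3*t - 40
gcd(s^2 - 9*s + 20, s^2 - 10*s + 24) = s - 4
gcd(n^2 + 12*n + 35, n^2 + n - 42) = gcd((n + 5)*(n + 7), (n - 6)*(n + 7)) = n + 7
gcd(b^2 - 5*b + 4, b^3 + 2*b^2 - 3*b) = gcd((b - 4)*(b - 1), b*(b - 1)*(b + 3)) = b - 1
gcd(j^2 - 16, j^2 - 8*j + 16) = j - 4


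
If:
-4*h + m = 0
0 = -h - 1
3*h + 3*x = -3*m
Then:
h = -1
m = -4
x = 5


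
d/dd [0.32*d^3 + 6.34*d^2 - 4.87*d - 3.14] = 0.96*d^2 + 12.68*d - 4.87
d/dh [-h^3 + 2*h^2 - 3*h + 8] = -3*h^2 + 4*h - 3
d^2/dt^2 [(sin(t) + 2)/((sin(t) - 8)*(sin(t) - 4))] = (-sin(t)^5 - 20*sin(t)^4 + 266*sin(t)^3 - 404*sin(t)^2 - 2128*sin(t) + 1216)/((sin(t) - 8)^3*(sin(t) - 4)^3)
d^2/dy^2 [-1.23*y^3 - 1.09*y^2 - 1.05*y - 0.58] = -7.38*y - 2.18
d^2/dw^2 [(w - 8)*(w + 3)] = 2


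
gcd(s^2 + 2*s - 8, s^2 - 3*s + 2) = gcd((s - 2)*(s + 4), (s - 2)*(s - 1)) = s - 2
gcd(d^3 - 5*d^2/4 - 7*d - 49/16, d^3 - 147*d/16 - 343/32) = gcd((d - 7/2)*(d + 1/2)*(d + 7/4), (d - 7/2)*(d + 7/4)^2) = d^2 - 7*d/4 - 49/8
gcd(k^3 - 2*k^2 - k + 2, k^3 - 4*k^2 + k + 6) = k^2 - k - 2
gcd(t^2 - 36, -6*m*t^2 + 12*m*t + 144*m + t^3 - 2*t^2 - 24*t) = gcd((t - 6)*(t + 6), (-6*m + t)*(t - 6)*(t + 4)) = t - 6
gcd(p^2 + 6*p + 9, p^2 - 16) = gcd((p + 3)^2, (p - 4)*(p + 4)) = 1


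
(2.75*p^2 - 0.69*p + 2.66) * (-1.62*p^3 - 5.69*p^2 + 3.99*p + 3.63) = -4.455*p^5 - 14.5297*p^4 + 10.5894*p^3 - 7.906*p^2 + 8.1087*p + 9.6558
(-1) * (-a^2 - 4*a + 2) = a^2 + 4*a - 2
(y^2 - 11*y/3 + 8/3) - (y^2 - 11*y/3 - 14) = 50/3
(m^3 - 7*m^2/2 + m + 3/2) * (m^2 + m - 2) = m^5 - 5*m^4/2 - 9*m^3/2 + 19*m^2/2 - m/2 - 3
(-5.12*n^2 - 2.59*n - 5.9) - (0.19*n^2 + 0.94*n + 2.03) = -5.31*n^2 - 3.53*n - 7.93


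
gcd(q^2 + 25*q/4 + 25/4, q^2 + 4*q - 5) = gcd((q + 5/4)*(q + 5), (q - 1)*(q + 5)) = q + 5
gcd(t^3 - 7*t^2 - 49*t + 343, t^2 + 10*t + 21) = t + 7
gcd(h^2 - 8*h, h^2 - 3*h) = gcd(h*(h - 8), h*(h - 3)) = h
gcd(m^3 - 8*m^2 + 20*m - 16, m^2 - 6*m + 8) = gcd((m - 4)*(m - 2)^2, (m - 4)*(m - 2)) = m^2 - 6*m + 8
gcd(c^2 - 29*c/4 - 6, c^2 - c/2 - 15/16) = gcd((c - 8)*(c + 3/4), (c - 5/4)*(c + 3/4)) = c + 3/4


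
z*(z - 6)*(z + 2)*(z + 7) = z^4 + 3*z^3 - 40*z^2 - 84*z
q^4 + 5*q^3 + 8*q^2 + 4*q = q*(q + 1)*(q + 2)^2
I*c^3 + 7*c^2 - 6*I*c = c*(c - 6*I)*(I*c + 1)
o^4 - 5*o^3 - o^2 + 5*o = o*(o - 5)*(o - 1)*(o + 1)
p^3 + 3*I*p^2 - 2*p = p*(p + I)*(p + 2*I)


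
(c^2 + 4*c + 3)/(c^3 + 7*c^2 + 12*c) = (c + 1)/(c*(c + 4))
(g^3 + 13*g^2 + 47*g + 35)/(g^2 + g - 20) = (g^2 + 8*g + 7)/(g - 4)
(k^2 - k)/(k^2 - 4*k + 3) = k/(k - 3)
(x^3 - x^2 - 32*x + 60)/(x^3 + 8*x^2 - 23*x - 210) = (x - 2)/(x + 7)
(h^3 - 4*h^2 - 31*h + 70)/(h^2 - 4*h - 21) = (h^2 + 3*h - 10)/(h + 3)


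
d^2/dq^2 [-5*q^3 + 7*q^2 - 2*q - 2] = 14 - 30*q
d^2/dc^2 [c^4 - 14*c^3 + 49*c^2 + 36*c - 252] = 12*c^2 - 84*c + 98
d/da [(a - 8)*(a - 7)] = 2*a - 15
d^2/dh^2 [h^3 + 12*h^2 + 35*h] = 6*h + 24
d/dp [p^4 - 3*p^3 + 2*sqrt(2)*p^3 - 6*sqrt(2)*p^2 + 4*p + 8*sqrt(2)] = 4*p^3 - 9*p^2 + 6*sqrt(2)*p^2 - 12*sqrt(2)*p + 4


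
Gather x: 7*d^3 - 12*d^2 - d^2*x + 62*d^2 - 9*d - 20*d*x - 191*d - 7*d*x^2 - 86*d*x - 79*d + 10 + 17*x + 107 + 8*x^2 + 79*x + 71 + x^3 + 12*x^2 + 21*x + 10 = 7*d^3 + 50*d^2 - 279*d + x^3 + x^2*(20 - 7*d) + x*(-d^2 - 106*d + 117) + 198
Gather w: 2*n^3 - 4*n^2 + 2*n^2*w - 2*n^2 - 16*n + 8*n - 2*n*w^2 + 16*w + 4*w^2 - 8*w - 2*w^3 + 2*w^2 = 2*n^3 - 6*n^2 - 8*n - 2*w^3 + w^2*(6 - 2*n) + w*(2*n^2 + 8)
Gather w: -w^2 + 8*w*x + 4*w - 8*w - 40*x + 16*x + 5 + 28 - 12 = -w^2 + w*(8*x - 4) - 24*x + 21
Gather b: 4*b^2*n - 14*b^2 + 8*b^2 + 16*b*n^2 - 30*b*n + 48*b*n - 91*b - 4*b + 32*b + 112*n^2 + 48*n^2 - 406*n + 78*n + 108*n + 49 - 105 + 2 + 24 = b^2*(4*n - 6) + b*(16*n^2 + 18*n - 63) + 160*n^2 - 220*n - 30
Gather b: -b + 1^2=1 - b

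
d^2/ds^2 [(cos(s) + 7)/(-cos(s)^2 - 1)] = (-8*(cos(s) + 7)*sin(s)^2*cos(s)^2 + (cos(s)^2 + 1)^2*cos(s) - 2*(cos(s)^2 + 1)*(7*cos(2*s) + cos(3*s)))/(cos(s)^2 + 1)^3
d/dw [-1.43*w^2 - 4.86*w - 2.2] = -2.86*w - 4.86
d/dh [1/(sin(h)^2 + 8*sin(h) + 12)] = -2*(sin(h) + 4)*cos(h)/(sin(h)^2 + 8*sin(h) + 12)^2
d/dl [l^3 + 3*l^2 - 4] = 3*l*(l + 2)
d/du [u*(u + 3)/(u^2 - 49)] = (-3*u^2 - 98*u - 147)/(u^4 - 98*u^2 + 2401)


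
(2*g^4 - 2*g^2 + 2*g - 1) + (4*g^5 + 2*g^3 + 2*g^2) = 4*g^5 + 2*g^4 + 2*g^3 + 2*g - 1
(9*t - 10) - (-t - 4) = 10*t - 6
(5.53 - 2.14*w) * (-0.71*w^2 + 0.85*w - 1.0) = 1.5194*w^3 - 5.7453*w^2 + 6.8405*w - 5.53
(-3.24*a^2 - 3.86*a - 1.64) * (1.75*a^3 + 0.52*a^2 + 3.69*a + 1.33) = -5.67*a^5 - 8.4398*a^4 - 16.8328*a^3 - 19.4054*a^2 - 11.1854*a - 2.1812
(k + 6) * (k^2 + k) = k^3 + 7*k^2 + 6*k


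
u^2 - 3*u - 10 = (u - 5)*(u + 2)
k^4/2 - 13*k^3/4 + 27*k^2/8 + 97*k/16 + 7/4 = (k/2 + 1/4)*(k - 4)*(k - 7/2)*(k + 1/2)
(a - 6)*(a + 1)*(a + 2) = a^3 - 3*a^2 - 16*a - 12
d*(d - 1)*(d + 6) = d^3 + 5*d^2 - 6*d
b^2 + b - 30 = (b - 5)*(b + 6)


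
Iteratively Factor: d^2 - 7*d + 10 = (d - 5)*(d - 2)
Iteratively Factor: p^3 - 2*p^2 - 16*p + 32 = (p + 4)*(p^2 - 6*p + 8) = (p - 2)*(p + 4)*(p - 4)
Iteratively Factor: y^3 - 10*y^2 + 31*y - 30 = (y - 5)*(y^2 - 5*y + 6) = (y - 5)*(y - 3)*(y - 2)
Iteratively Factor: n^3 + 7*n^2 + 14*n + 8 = (n + 4)*(n^2 + 3*n + 2) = (n + 2)*(n + 4)*(n + 1)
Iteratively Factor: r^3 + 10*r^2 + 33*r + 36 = (r + 4)*(r^2 + 6*r + 9) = (r + 3)*(r + 4)*(r + 3)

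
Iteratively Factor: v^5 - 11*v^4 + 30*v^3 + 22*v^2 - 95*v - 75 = (v - 5)*(v^4 - 6*v^3 + 22*v + 15) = (v - 5)*(v - 3)*(v^3 - 3*v^2 - 9*v - 5) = (v - 5)*(v - 3)*(v + 1)*(v^2 - 4*v - 5) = (v - 5)^2*(v - 3)*(v + 1)*(v + 1)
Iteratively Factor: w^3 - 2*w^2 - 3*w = (w)*(w^2 - 2*w - 3) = w*(w - 3)*(w + 1)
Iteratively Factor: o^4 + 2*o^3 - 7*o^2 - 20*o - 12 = (o + 2)*(o^3 - 7*o - 6) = (o + 1)*(o + 2)*(o^2 - o - 6) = (o - 3)*(o + 1)*(o + 2)*(o + 2)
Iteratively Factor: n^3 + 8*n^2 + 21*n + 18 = (n + 2)*(n^2 + 6*n + 9) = (n + 2)*(n + 3)*(n + 3)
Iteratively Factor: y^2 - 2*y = (y - 2)*(y)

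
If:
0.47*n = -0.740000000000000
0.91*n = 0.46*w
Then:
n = -1.57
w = -3.11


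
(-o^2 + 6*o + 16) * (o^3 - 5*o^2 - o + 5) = -o^5 + 11*o^4 - 13*o^3 - 91*o^2 + 14*o + 80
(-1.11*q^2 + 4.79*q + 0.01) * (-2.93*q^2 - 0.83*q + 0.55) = 3.2523*q^4 - 13.1134*q^3 - 4.6155*q^2 + 2.6262*q + 0.0055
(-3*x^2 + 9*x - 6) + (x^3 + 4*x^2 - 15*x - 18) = x^3 + x^2 - 6*x - 24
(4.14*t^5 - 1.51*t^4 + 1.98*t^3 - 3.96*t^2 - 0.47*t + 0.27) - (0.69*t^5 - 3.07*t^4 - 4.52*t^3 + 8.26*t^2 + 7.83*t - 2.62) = 3.45*t^5 + 1.56*t^4 + 6.5*t^3 - 12.22*t^2 - 8.3*t + 2.89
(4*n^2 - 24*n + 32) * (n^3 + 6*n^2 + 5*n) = 4*n^5 - 92*n^3 + 72*n^2 + 160*n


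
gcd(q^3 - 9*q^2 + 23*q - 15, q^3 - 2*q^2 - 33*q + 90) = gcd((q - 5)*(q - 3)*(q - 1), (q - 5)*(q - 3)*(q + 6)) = q^2 - 8*q + 15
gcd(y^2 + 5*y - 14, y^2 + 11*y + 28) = y + 7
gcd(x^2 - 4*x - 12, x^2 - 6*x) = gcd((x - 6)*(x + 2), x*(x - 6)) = x - 6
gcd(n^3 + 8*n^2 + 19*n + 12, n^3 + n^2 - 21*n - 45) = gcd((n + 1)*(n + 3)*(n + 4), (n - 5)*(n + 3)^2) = n + 3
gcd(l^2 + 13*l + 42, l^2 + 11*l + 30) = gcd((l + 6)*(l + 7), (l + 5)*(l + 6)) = l + 6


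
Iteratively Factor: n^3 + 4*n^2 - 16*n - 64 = (n + 4)*(n^2 - 16) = (n + 4)^2*(n - 4)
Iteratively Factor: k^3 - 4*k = (k - 2)*(k^2 + 2*k) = (k - 2)*(k + 2)*(k)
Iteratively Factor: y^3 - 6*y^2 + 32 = (y - 4)*(y^2 - 2*y - 8) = (y - 4)^2*(y + 2)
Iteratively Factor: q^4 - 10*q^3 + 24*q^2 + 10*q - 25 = (q + 1)*(q^3 - 11*q^2 + 35*q - 25) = (q - 5)*(q + 1)*(q^2 - 6*q + 5) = (q - 5)^2*(q + 1)*(q - 1)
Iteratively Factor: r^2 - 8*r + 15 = (r - 5)*(r - 3)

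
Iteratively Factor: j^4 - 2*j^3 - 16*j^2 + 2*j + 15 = (j - 1)*(j^3 - j^2 - 17*j - 15) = (j - 1)*(j + 1)*(j^2 - 2*j - 15) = (j - 5)*(j - 1)*(j + 1)*(j + 3)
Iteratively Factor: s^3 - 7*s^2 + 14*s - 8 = (s - 1)*(s^2 - 6*s + 8) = (s - 2)*(s - 1)*(s - 4)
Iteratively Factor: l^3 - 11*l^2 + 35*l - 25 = (l - 1)*(l^2 - 10*l + 25) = (l - 5)*(l - 1)*(l - 5)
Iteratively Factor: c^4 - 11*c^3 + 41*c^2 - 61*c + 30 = (c - 2)*(c^3 - 9*c^2 + 23*c - 15) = (c - 2)*(c - 1)*(c^2 - 8*c + 15) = (c - 3)*(c - 2)*(c - 1)*(c - 5)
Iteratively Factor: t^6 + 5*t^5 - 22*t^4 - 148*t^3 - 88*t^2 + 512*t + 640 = (t + 4)*(t^5 + t^4 - 26*t^3 - 44*t^2 + 88*t + 160) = (t + 2)*(t + 4)*(t^4 - t^3 - 24*t^2 + 4*t + 80) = (t - 5)*(t + 2)*(t + 4)*(t^3 + 4*t^2 - 4*t - 16) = (t - 5)*(t - 2)*(t + 2)*(t + 4)*(t^2 + 6*t + 8) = (t - 5)*(t - 2)*(t + 2)*(t + 4)^2*(t + 2)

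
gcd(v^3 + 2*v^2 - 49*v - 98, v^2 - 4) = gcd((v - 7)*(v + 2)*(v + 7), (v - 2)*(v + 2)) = v + 2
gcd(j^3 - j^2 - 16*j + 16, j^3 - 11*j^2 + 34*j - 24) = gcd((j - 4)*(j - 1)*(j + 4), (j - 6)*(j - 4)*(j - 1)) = j^2 - 5*j + 4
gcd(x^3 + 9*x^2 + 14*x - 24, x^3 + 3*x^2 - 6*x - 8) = x + 4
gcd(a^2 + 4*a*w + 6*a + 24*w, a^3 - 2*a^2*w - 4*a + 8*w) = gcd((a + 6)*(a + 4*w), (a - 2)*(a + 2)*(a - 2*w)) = 1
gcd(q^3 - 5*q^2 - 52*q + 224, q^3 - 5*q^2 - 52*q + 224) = q^3 - 5*q^2 - 52*q + 224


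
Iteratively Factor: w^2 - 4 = (w - 2)*(w + 2)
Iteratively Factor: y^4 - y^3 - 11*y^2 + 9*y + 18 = (y + 1)*(y^3 - 2*y^2 - 9*y + 18) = (y - 2)*(y + 1)*(y^2 - 9) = (y - 2)*(y + 1)*(y + 3)*(y - 3)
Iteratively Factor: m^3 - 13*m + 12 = (m + 4)*(m^2 - 4*m + 3) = (m - 3)*(m + 4)*(m - 1)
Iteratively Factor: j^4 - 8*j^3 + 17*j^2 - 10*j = (j)*(j^3 - 8*j^2 + 17*j - 10) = j*(j - 1)*(j^2 - 7*j + 10) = j*(j - 5)*(j - 1)*(j - 2)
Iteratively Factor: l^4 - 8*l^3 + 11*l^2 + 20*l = (l)*(l^3 - 8*l^2 + 11*l + 20) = l*(l - 4)*(l^2 - 4*l - 5) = l*(l - 5)*(l - 4)*(l + 1)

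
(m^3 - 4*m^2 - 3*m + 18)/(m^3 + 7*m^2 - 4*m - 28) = (m^2 - 6*m + 9)/(m^2 + 5*m - 14)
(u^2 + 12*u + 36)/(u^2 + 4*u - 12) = (u + 6)/(u - 2)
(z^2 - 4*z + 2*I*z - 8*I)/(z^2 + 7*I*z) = (z^2 + 2*z*(-2 + I) - 8*I)/(z*(z + 7*I))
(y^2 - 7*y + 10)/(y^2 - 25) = (y - 2)/(y + 5)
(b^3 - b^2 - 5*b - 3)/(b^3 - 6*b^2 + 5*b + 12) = (b + 1)/(b - 4)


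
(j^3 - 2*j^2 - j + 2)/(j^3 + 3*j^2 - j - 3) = (j - 2)/(j + 3)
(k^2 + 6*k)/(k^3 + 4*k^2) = (k + 6)/(k*(k + 4))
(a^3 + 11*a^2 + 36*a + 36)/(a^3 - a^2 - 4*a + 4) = (a^2 + 9*a + 18)/(a^2 - 3*a + 2)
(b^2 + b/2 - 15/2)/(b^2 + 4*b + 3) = (b - 5/2)/(b + 1)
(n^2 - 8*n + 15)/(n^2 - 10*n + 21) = (n - 5)/(n - 7)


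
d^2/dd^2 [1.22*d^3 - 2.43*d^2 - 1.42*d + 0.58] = 7.32*d - 4.86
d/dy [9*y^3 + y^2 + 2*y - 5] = 27*y^2 + 2*y + 2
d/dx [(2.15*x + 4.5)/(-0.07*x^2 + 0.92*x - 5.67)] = (0.1505*x^2 + 0.63*x - 16.3305)/(0.0049*x^4 - 0.1288*x^3 + 1.6402*x^2 - 10.4328*x + 32.1489)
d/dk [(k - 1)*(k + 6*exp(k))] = 6*k*exp(k) + 2*k - 1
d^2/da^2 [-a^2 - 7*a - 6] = -2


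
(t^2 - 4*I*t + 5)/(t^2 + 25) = (t + I)/(t + 5*I)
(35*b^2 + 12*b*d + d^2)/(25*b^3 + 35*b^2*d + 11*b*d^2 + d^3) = (7*b + d)/(5*b^2 + 6*b*d + d^2)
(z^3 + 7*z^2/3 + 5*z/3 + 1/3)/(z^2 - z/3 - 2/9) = 3*(z^2 + 2*z + 1)/(3*z - 2)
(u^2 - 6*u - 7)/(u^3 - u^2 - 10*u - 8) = (u - 7)/(u^2 - 2*u - 8)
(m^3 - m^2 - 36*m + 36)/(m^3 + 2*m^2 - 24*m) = (m^2 - 7*m + 6)/(m*(m - 4))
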